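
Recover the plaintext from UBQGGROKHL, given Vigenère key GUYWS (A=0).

Repeat the key across the ciphertext: GUYWSGUYWS
U(20)−G(6): 14 → O
B(1)−U(20): -19≡7 → H
Q(16)−Y(24): -8≡18 → S
G(6)−W(22): -16≡10 → K
G(6)−S(18): -12≡14 → O
R(17)−G(6): 11 → L
O(14)−U(20): -6≡20 → U
K(10)−Y(24): -14≡12 → M
H(7)−W(22): -15≡11 → L
L(11)−S(18): -7≡19 → T

OHSKOLUMLT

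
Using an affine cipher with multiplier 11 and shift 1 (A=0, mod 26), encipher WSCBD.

W(22): 11·22+1=243≡9 → J
S(18): 11·18+1=199≡17 → R
C(2): 11·2+1=23 → X
B(1): 11·1+1=12 → M
D(3): 11·3+1=34≡8 → I

JRXMI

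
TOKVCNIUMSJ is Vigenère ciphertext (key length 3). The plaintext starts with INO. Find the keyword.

Subtract each crib letter from the matching ciphertext letter (mod 26):
T(19)−I(8)=11 → L
O(14)−N(13)=1 → B
K(10)−O(14)=-4≡22 → W

LBW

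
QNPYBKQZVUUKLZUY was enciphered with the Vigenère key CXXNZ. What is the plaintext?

Repeat the key across the ciphertext: CXXNZCXXNZCXXNZC
Q(16)−C(2): 14 → O
N(13)−X(23): -10≡16 → Q
P(15)−X(23): -8≡18 → S
Y(24)−N(13): 11 → L
B(1)−Z(25): -24≡2 → C
K(10)−C(2): 8 → I
Q(16)−X(23): -7≡19 → T
Z(25)−X(23): 2 → C
V(21)−N(13): 8 → I
U(20)−Z(25): -5≡21 → V
U(20)−C(2): 18 → S
K(10)−X(23): -13≡13 → N
L(11)−X(23): -12≡14 → O
Z(25)−N(13): 12 → M
U(20)−Z(25): -5≡21 → V
Y(24)−C(2): 22 → W

OQSLCITCIVSNOMVW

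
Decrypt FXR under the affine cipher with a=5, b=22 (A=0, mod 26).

The inverse of 5 mod 26 is 21, since 5·21=105≡1. Apply D(y)=21·(y−22) mod 26:
F(5): 21·(5−22)=-357≡7 → H
X(23): 21·(23−22)=21 → V
R(17): 21·(17−22)=-105≡25 → Z

HVZ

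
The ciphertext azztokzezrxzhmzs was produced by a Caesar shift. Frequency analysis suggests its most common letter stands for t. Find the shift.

The most frequent ciphertext letter is z (appears 6 times).
z is position 25; t is position 19.
Shift = 6.

6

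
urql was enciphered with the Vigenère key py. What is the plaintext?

ftbn

Repeat the key across the ciphertext: pypy
u(20)−p(15): 5 → f
r(17)−y(24): -7≡19 → t
q(16)−p(15): 1 → b
l(11)−y(24): -13≡13 → n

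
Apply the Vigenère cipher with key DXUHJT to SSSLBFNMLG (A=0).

Repeat the key across the message: DXUHJTDXUH
S(18)+D(3): 21 → V
S(18)+X(23): 41≡15 → P
S(18)+U(20): 38≡12 → M
L(11)+H(7): 18 → S
B(1)+J(9): 10 → K
F(5)+T(19): 24 → Y
N(13)+D(3): 16 → Q
M(12)+X(23): 35≡9 → J
L(11)+U(20): 31≡5 → F
G(6)+H(7): 13 → N

VPMSKYQJFN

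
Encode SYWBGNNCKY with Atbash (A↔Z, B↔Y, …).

S(18) → H(7)
Y(24) → B(1)
W(22) → D(3)
B(1) → Y(24)
G(6) → T(19)
N(13) → M(12)
N(13) → M(12)
C(2) → X(23)
K(10) → P(15)
Y(24) → B(1)

HBDYTMMXPB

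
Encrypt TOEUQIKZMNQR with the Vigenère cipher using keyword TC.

Repeat the key across the message: TCTCTCTCTCTC
T(19)+T(19): 38≡12 → M
O(14)+C(2): 16 → Q
E(4)+T(19): 23 → X
U(20)+C(2): 22 → W
Q(16)+T(19): 35≡9 → J
I(8)+C(2): 10 → K
K(10)+T(19): 29≡3 → D
Z(25)+C(2): 27≡1 → B
M(12)+T(19): 31≡5 → F
N(13)+C(2): 15 → P
Q(16)+T(19): 35≡9 → J
R(17)+C(2): 19 → T

MQXWJKDBFPJT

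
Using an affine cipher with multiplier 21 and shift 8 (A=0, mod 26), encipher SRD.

S(18): 21·18+8=386≡22 → W
R(17): 21·17+8=365≡1 → B
D(3): 21·3+8=71≡19 → T

WBT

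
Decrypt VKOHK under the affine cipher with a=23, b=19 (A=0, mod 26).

IDTED

The inverse of 23 mod 26 is 17, since 23·17=391≡1. Apply D(y)=17·(y−19) mod 26:
V(21): 17·(21−19)=34≡8 → I
K(10): 17·(10−19)=-153≡3 → D
O(14): 17·(14−19)=-85≡19 → T
H(7): 17·(7−19)=-204≡4 → E
K(10): 17·(10−19)=-153≡3 → D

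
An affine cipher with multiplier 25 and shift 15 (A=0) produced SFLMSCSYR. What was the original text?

The inverse of 25 mod 26 is 25, since 25·25=625≡1. Apply D(y)=25·(y−15) mod 26:
S(18): 25·(18−15)=75≡23 → X
F(5): 25·(5−15)=-250≡10 → K
L(11): 25·(11−15)=-100≡4 → E
M(12): 25·(12−15)=-75≡3 → D
S(18): 25·(18−15)=75≡23 → X
C(2): 25·(2−15)=-325≡13 → N
S(18): 25·(18−15)=75≡23 → X
Y(24): 25·(24−15)=225≡17 → R
R(17): 25·(17−15)=50≡24 → Y

XKEDXNXRY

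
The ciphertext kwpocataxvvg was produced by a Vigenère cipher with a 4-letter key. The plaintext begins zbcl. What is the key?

Subtract each crib letter from the matching ciphertext letter (mod 26):
k(10)−z(25)=-15≡11 → l
w(22)−b(1)=21 → v
p(15)−c(2)=13 → n
o(14)−l(11)=3 → d

lvnd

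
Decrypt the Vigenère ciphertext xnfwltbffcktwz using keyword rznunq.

Repeat the key across the ciphertext: rznunqrznunqrz
x(23)−r(17): 6 → g
n(13)−z(25): -12≡14 → o
f(5)−n(13): -8≡18 → s
w(22)−u(20): 2 → c
l(11)−n(13): -2≡24 → y
t(19)−q(16): 3 → d
b(1)−r(17): -16≡10 → k
f(5)−z(25): -20≡6 → g
f(5)−n(13): -8≡18 → s
c(2)−u(20): -18≡8 → i
k(10)−n(13): -3≡23 → x
t(19)−q(16): 3 → d
w(22)−r(17): 5 → f
z(25)−z(25): 0 → a

goscydkgsixdfa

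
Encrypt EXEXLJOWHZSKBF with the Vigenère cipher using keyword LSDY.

PPHVWBRUSRVIMX

Repeat the key across the message: LSDYLSDYLSDYLS
E(4)+L(11): 15 → P
X(23)+S(18): 41≡15 → P
E(4)+D(3): 7 → H
X(23)+Y(24): 47≡21 → V
L(11)+L(11): 22 → W
J(9)+S(18): 27≡1 → B
O(14)+D(3): 17 → R
W(22)+Y(24): 46≡20 → U
H(7)+L(11): 18 → S
Z(25)+S(18): 43≡17 → R
S(18)+D(3): 21 → V
K(10)+Y(24): 34≡8 → I
B(1)+L(11): 12 → M
F(5)+S(18): 23 → X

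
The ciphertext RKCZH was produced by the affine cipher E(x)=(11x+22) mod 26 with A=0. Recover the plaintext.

The inverse of 11 mod 26 is 19, since 11·19=209≡1. Apply D(y)=19·(y−22) mod 26:
R(17): 19·(17−22)=-95≡9 → J
K(10): 19·(10−22)=-228≡6 → G
C(2): 19·(2−22)=-380≡10 → K
Z(25): 19·(25−22)=57≡5 → F
H(7): 19·(7−22)=-285≡1 → B

JGKFB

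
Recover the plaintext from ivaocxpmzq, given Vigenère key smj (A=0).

qjrwqoxaqy

Repeat the key across the ciphertext: smjsmjsmjs
i(8)−s(18): -10≡16 → q
v(21)−m(12): 9 → j
a(0)−j(9): -9≡17 → r
o(14)−s(18): -4≡22 → w
c(2)−m(12): -10≡16 → q
x(23)−j(9): 14 → o
p(15)−s(18): -3≡23 → x
m(12)−m(12): 0 → a
z(25)−j(9): 16 → q
q(16)−s(18): -2≡24 → y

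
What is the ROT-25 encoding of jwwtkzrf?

j(9): 9+25=34≡8 → i
w(22): 22+25=47≡21 → v
w(22): 22+25=47≡21 → v
t(19): 19+25=44≡18 → s
k(10): 10+25=35≡9 → j
z(25): 25+25=50≡24 → y
r(17): 17+25=42≡16 → q
f(5): 5+25=30≡4 → e

ivvsjyqe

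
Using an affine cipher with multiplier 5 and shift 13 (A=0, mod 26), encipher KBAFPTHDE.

K(10): 5·10+13=63≡11 → L
B(1): 5·1+13=18 → S
A(0): 5·0+13=13 → N
F(5): 5·5+13=38≡12 → M
P(15): 5·15+13=88≡10 → K
T(19): 5·19+13=108≡4 → E
H(7): 5·7+13=48≡22 → W
D(3): 5·3+13=28≡2 → C
E(4): 5·4+13=33≡7 → H

LSNMKEWCH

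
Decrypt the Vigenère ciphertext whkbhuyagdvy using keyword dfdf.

Repeat the key across the ciphertext: dfdfdfdfdfdf
w(22)−d(3): 19 → t
h(7)−f(5): 2 → c
k(10)−d(3): 7 → h
b(1)−f(5): -4≡22 → w
h(7)−d(3): 4 → e
u(20)−f(5): 15 → p
y(24)−d(3): 21 → v
a(0)−f(5): -5≡21 → v
g(6)−d(3): 3 → d
d(3)−f(5): -2≡24 → y
v(21)−d(3): 18 → s
y(24)−f(5): 19 → t

tchwepvvdyst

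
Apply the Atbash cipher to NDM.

N(13) → M(12)
D(3) → W(22)
M(12) → N(13)

MWN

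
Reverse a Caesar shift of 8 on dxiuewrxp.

d(3): 3−8=-5≡21 → v
x(23): 23−8=15 → p
i(8): 8−8=0 → a
u(20): 20−8=12 → m
e(4): 4−8=-4≡22 → w
w(22): 22−8=14 → o
r(17): 17−8=9 → j
x(23): 23−8=15 → p
p(15): 15−8=7 → h

vpamwojph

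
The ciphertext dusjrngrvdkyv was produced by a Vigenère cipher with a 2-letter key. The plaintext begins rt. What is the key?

Subtract each crib letter from the matching ciphertext letter (mod 26):
d(3)−r(17)=-14≡12 → m
u(20)−t(19)=1 → b

mb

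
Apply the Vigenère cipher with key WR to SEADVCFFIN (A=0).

OVWURTBWEE

Repeat the key across the message: WRWRWRWRWR
S(18)+W(22): 40≡14 → O
E(4)+R(17): 21 → V
A(0)+W(22): 22 → W
D(3)+R(17): 20 → U
V(21)+W(22): 43≡17 → R
C(2)+R(17): 19 → T
F(5)+W(22): 27≡1 → B
F(5)+R(17): 22 → W
I(8)+W(22): 30≡4 → E
N(13)+R(17): 30≡4 → E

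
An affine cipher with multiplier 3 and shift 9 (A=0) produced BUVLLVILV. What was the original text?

GVESSERSE

The inverse of 3 mod 26 is 9, since 3·9=27≡1. Apply D(y)=9·(y−9) mod 26:
B(1): 9·(1−9)=-72≡6 → G
U(20): 9·(20−9)=99≡21 → V
V(21): 9·(21−9)=108≡4 → E
L(11): 9·(11−9)=18 → S
L(11): 9·(11−9)=18 → S
V(21): 9·(21−9)=108≡4 → E
I(8): 9·(8−9)=-9≡17 → R
L(11): 9·(11−9)=18 → S
V(21): 9·(21−9)=108≡4 → E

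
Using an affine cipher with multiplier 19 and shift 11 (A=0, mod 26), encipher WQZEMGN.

NDSJFVY

W(22): 19·22+11=429≡13 → N
Q(16): 19·16+11=315≡3 → D
Z(25): 19·25+11=486≡18 → S
E(4): 19·4+11=87≡9 → J
M(12): 19·12+11=239≡5 → F
G(6): 19·6+11=125≡21 → V
N(13): 19·13+11=258≡24 → Y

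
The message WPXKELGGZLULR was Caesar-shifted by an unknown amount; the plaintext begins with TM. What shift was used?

From the crib: W(22)−T(19)=3, so the shift is 3.

3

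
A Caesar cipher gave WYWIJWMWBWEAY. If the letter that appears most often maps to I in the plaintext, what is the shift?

14

The most frequent ciphertext letter is W (appears 5 times).
W is position 22; I is position 8.
Shift = 14.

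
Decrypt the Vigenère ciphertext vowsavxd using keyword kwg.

Repeat the key across the ciphertext: kwgkwgkw
v(21)−k(10): 11 → l
o(14)−w(22): -8≡18 → s
w(22)−g(6): 16 → q
s(18)−k(10): 8 → i
a(0)−w(22): -22≡4 → e
v(21)−g(6): 15 → p
x(23)−k(10): 13 → n
d(3)−w(22): -19≡7 → h

lsqiepnh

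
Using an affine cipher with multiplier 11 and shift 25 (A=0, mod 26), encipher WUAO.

W(22): 11·22+25=267≡7 → H
U(20): 11·20+25=245≡11 → L
A(0): 11·0+25=25 → Z
O(14): 11·14+25=179≡23 → X

HLZX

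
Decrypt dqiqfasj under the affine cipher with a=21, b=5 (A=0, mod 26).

The inverse of 21 mod 26 is 5, since 21·5=105≡1. Apply D(y)=5·(y−5) mod 26:
d(3): 5·(3−5)=-10≡16 → q
q(16): 5·(16−5)=55≡3 → d
i(8): 5·(8−5)=15 → p
q(16): 5·(16−5)=55≡3 → d
f(5): 5·(5−5)=0 → a
a(0): 5·(0−5)=-25≡1 → b
s(18): 5·(18−5)=65≡13 → n
j(9): 5·(9−5)=20 → u

qdpdabnu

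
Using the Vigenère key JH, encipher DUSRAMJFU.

Repeat the key across the message: JHJHJHJHJ
D(3)+J(9): 12 → M
U(20)+H(7): 27≡1 → B
S(18)+J(9): 27≡1 → B
R(17)+H(7): 24 → Y
A(0)+J(9): 9 → J
M(12)+H(7): 19 → T
J(9)+J(9): 18 → S
F(5)+H(7): 12 → M
U(20)+J(9): 29≡3 → D

MBBYJTSMD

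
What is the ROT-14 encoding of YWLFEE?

MKZTSS

Y(24): 24+14=38≡12 → M
W(22): 22+14=36≡10 → K
L(11): 11+14=25 → Z
F(5): 5+14=19 → T
E(4): 4+14=18 → S
E(4): 4+14=18 → S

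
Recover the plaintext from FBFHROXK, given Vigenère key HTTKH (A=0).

Repeat the key across the ciphertext: HTTKHHTT
F(5)−H(7): -2≡24 → Y
B(1)−T(19): -18≡8 → I
F(5)−T(19): -14≡12 → M
H(7)−K(10): -3≡23 → X
R(17)−H(7): 10 → K
O(14)−H(7): 7 → H
X(23)−T(19): 4 → E
K(10)−T(19): -9≡17 → R

YIMXKHER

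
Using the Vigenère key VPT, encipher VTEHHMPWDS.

QIXCWFKLWN

Repeat the key across the message: VPTVPTVPTV
V(21)+V(21): 42≡16 → Q
T(19)+P(15): 34≡8 → I
E(4)+T(19): 23 → X
H(7)+V(21): 28≡2 → C
H(7)+P(15): 22 → W
M(12)+T(19): 31≡5 → F
P(15)+V(21): 36≡10 → K
W(22)+P(15): 37≡11 → L
D(3)+T(19): 22 → W
S(18)+V(21): 39≡13 → N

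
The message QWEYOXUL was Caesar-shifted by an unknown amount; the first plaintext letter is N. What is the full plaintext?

From the crib: Q(16)−N(13)=3, so the shift is 3.
Subtract 3 from each ciphertext letter:
Q(16): 16−3=13 → N
W(22): 22−3=19 → T
E(4): 4−3=1 → B
Y(24): 24−3=21 → V
O(14): 14−3=11 → L
X(23): 23−3=20 → U
U(20): 20−3=17 → R
L(11): 11−3=8 → I

NTBVLURI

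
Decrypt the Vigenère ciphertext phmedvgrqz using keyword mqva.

Repeat the key across the ciphertext: mqvamqvamq
p(15)−m(12): 3 → d
h(7)−q(16): -9≡17 → r
m(12)−v(21): -9≡17 → r
e(4)−a(0): 4 → e
d(3)−m(12): -9≡17 → r
v(21)−q(16): 5 → f
g(6)−v(21): -15≡11 → l
r(17)−a(0): 17 → r
q(16)−m(12): 4 → e
z(25)−q(16): 9 → j

drrerflrej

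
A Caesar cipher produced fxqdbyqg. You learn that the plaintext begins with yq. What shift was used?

7

From the crib: f(5)−y(24)=-19≡7, so the shift is 7.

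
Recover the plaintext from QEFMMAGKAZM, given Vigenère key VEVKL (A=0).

Repeat the key across the ciphertext: VEVKLVEVKLV
Q(16)−V(21): -5≡21 → V
E(4)−E(4): 0 → A
F(5)−V(21): -16≡10 → K
M(12)−K(10): 2 → C
M(12)−L(11): 1 → B
A(0)−V(21): -21≡5 → F
G(6)−E(4): 2 → C
K(10)−V(21): -11≡15 → P
A(0)−K(10): -10≡16 → Q
Z(25)−L(11): 14 → O
M(12)−V(21): -9≡17 → R

VAKCBFCPQOR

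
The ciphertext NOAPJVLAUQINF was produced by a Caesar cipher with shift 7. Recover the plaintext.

N(13): 13−7=6 → G
O(14): 14−7=7 → H
A(0): 0−7=-7≡19 → T
P(15): 15−7=8 → I
J(9): 9−7=2 → C
V(21): 21−7=14 → O
L(11): 11−7=4 → E
A(0): 0−7=-7≡19 → T
U(20): 20−7=13 → N
Q(16): 16−7=9 → J
I(8): 8−7=1 → B
N(13): 13−7=6 → G
F(5): 5−7=-2≡24 → Y

GHTICOETNJBGY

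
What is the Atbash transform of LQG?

L(11) → O(14)
Q(16) → J(9)
G(6) → T(19)

OJT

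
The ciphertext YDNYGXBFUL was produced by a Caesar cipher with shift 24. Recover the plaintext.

Y(24): 24−24=0 → A
D(3): 3−24=-21≡5 → F
N(13): 13−24=-11≡15 → P
Y(24): 24−24=0 → A
G(6): 6−24=-18≡8 → I
X(23): 23−24=-1≡25 → Z
B(1): 1−24=-23≡3 → D
F(5): 5−24=-19≡7 → H
U(20): 20−24=-4≡22 → W
L(11): 11−24=-13≡13 → N

AFPAIZDHWN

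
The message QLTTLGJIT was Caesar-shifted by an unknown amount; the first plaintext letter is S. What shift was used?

24

From the crib: Q(16)−S(18)=-2≡24, so the shift is 24.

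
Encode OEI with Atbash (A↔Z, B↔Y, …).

O(14) → L(11)
E(4) → V(21)
I(8) → R(17)

LVR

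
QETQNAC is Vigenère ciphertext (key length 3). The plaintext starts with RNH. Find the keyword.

Subtract each crib letter from the matching ciphertext letter (mod 26):
Q(16)−R(17)=-1≡25 → Z
E(4)−N(13)=-9≡17 → R
T(19)−H(7)=12 → M

ZRM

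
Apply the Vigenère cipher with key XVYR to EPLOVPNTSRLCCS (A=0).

Repeat the key across the message: XVYRXVYRXVYRXV
E(4)+X(23): 27≡1 → B
P(15)+V(21): 36≡10 → K
L(11)+Y(24): 35≡9 → J
O(14)+R(17): 31≡5 → F
V(21)+X(23): 44≡18 → S
P(15)+V(21): 36≡10 → K
N(13)+Y(24): 37≡11 → L
T(19)+R(17): 36≡10 → K
S(18)+X(23): 41≡15 → P
R(17)+V(21): 38≡12 → M
L(11)+Y(24): 35≡9 → J
C(2)+R(17): 19 → T
C(2)+X(23): 25 → Z
S(18)+V(21): 39≡13 → N

BKJFSKLKPMJTZN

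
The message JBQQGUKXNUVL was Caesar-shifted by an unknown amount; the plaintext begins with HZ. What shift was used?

2

From the crib: J(9)−H(7)=2, so the shift is 2.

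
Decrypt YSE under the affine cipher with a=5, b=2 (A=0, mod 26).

UYQ

The inverse of 5 mod 26 is 21, since 5·21=105≡1. Apply D(y)=21·(y−2) mod 26:
Y(24): 21·(24−2)=462≡20 → U
S(18): 21·(18−2)=336≡24 → Y
E(4): 21·(4−2)=42≡16 → Q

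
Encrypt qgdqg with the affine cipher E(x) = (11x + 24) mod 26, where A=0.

smfsm

q(16): 11·16+24=200≡18 → s
g(6): 11·6+24=90≡12 → m
d(3): 11·3+24=57≡5 → f
q(16): 11·16+24=200≡18 → s
g(6): 11·6+24=90≡12 → m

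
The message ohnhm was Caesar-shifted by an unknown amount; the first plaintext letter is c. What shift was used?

12

From the crib: o(14)−c(2)=12, so the shift is 12.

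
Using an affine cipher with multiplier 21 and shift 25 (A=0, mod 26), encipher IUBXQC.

LDUOXP

I(8): 21·8+25=193≡11 → L
U(20): 21·20+25=445≡3 → D
B(1): 21·1+25=46≡20 → U
X(23): 21·23+25=508≡14 → O
Q(16): 21·16+25=361≡23 → X
C(2): 21·2+25=67≡15 → P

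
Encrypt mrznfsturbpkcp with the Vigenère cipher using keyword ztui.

lktvelncqujsbi

Repeat the key across the message: ztuiztuiztuizt
m(12)+z(25): 37≡11 → l
r(17)+t(19): 36≡10 → k
z(25)+u(20): 45≡19 → t
n(13)+i(8): 21 → v
f(5)+z(25): 30≡4 → e
s(18)+t(19): 37≡11 → l
t(19)+u(20): 39≡13 → n
u(20)+i(8): 28≡2 → c
r(17)+z(25): 42≡16 → q
b(1)+t(19): 20 → u
p(15)+u(20): 35≡9 → j
k(10)+i(8): 18 → s
c(2)+z(25): 27≡1 → b
p(15)+t(19): 34≡8 → i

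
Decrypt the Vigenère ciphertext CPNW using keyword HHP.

Repeat the key across the ciphertext: HHPH
C(2)−H(7): -5≡21 → V
P(15)−H(7): 8 → I
N(13)−P(15): -2≡24 → Y
W(22)−H(7): 15 → P

VIYP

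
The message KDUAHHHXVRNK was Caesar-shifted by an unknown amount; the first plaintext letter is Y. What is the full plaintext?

YRIOVVVLJFBY

From the crib: K(10)−Y(24)=-14≡12, so the shift is 12.
Subtract 12 from each ciphertext letter:
K(10): 10−12=-2≡24 → Y
D(3): 3−12=-9≡17 → R
U(20): 20−12=8 → I
A(0): 0−12=-12≡14 → O
H(7): 7−12=-5≡21 → V
H(7): 7−12=-5≡21 → V
H(7): 7−12=-5≡21 → V
X(23): 23−12=11 → L
V(21): 21−12=9 → J
R(17): 17−12=5 → F
N(13): 13−12=1 → B
K(10): 10−12=-2≡24 → Y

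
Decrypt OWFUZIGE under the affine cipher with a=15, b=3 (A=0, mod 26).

ZDOPYJVH

The inverse of 15 mod 26 is 7, since 15·7=105≡1. Apply D(y)=7·(y−3) mod 26:
O(14): 7·(14−3)=77≡25 → Z
W(22): 7·(22−3)=133≡3 → D
F(5): 7·(5−3)=14 → O
U(20): 7·(20−3)=119≡15 → P
Z(25): 7·(25−3)=154≡24 → Y
I(8): 7·(8−3)=35≡9 → J
G(6): 7·(6−3)=21 → V
E(4): 7·(4−3)=7 → H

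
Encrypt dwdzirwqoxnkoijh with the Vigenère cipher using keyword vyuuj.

Repeat the key across the message: vyuujvyuujvyuujv
d(3)+v(21): 24 → y
w(22)+y(24): 46≡20 → u
d(3)+u(20): 23 → x
z(25)+u(20): 45≡19 → t
i(8)+j(9): 17 → r
r(17)+v(21): 38≡12 → m
w(22)+y(24): 46≡20 → u
q(16)+u(20): 36≡10 → k
o(14)+u(20): 34≡8 → i
x(23)+j(9): 32≡6 → g
n(13)+v(21): 34≡8 → i
k(10)+y(24): 34≡8 → i
o(14)+u(20): 34≡8 → i
i(8)+u(20): 28≡2 → c
j(9)+j(9): 18 → s
h(7)+v(21): 28≡2 → c

yuxtrmukigiiicsc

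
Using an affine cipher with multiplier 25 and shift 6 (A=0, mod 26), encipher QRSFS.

Q(16): 25·16+6=406≡16 → Q
R(17): 25·17+6=431≡15 → P
S(18): 25·18+6=456≡14 → O
F(5): 25·5+6=131≡1 → B
S(18): 25·18+6=456≡14 → O

QPOBO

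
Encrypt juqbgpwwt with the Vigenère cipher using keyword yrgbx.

hlwcdnncu

Repeat the key across the message: yrgbxyrgb
j(9)+y(24): 33≡7 → h
u(20)+r(17): 37≡11 → l
q(16)+g(6): 22 → w
b(1)+b(1): 2 → c
g(6)+x(23): 29≡3 → d
p(15)+y(24): 39≡13 → n
w(22)+r(17): 39≡13 → n
w(22)+g(6): 28≡2 → c
t(19)+b(1): 20 → u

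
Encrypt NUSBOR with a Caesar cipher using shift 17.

N(13): 13+17=30≡4 → E
U(20): 20+17=37≡11 → L
S(18): 18+17=35≡9 → J
B(1): 1+17=18 → S
O(14): 14+17=31≡5 → F
R(17): 17+17=34≡8 → I

ELJSFI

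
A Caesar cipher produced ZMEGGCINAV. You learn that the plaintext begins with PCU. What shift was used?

From the crib: Z(25)−P(15)=10, so the shift is 10.

10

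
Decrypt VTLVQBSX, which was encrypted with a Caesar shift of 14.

V(21): 21−14=7 → H
T(19): 19−14=5 → F
L(11): 11−14=-3≡23 → X
V(21): 21−14=7 → H
Q(16): 16−14=2 → C
B(1): 1−14=-13≡13 → N
S(18): 18−14=4 → E
X(23): 23−14=9 → J

HFXHCNEJ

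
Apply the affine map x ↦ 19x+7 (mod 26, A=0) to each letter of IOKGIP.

I(8): 19·8+7=159≡3 → D
O(14): 19·14+7=273≡13 → N
K(10): 19·10+7=197≡15 → P
G(6): 19·6+7=121≡17 → R
I(8): 19·8+7=159≡3 → D
P(15): 19·15+7=292≡6 → G

DNPRDG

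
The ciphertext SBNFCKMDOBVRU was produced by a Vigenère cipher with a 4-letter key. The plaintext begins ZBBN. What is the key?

Subtract each crib letter from the matching ciphertext letter (mod 26):
S(18)−Z(25)=-7≡19 → T
B(1)−B(1)=0 → A
N(13)−B(1)=12 → M
F(5)−N(13)=-8≡18 → S

TAMS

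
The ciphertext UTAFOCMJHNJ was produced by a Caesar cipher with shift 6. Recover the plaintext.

ONUZIWGDBHD

U(20): 20−6=14 → O
T(19): 19−6=13 → N
A(0): 0−6=-6≡20 → U
F(5): 5−6=-1≡25 → Z
O(14): 14−6=8 → I
C(2): 2−6=-4≡22 → W
M(12): 12−6=6 → G
J(9): 9−6=3 → D
H(7): 7−6=1 → B
N(13): 13−6=7 → H
J(9): 9−6=3 → D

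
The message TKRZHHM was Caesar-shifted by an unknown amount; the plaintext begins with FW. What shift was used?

14

From the crib: T(19)−F(5)=14, so the shift is 14.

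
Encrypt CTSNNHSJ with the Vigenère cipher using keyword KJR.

MCJXWYCS

Repeat the key across the message: KJRKJRKJ
C(2)+K(10): 12 → M
T(19)+J(9): 28≡2 → C
S(18)+R(17): 35≡9 → J
N(13)+K(10): 23 → X
N(13)+J(9): 22 → W
H(7)+R(17): 24 → Y
S(18)+K(10): 28≡2 → C
J(9)+J(9): 18 → S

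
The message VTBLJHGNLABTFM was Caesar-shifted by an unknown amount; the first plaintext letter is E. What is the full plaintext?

ECKUSQPWUJKCOV

From the crib: V(21)−E(4)=17, so the shift is 17.
Subtract 17 from each ciphertext letter:
V(21): 21−17=4 → E
T(19): 19−17=2 → C
B(1): 1−17=-16≡10 → K
L(11): 11−17=-6≡20 → U
J(9): 9−17=-8≡18 → S
H(7): 7−17=-10≡16 → Q
G(6): 6−17=-11≡15 → P
N(13): 13−17=-4≡22 → W
L(11): 11−17=-6≡20 → U
A(0): 0−17=-17≡9 → J
B(1): 1−17=-16≡10 → K
T(19): 19−17=2 → C
F(5): 5−17=-12≡14 → O
M(12): 12−17=-5≡21 → V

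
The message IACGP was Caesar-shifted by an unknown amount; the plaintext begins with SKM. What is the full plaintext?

SKMQZ

From the crib: I(8)−S(18)=-10≡16, so the shift is 16.
Subtract 16 from each ciphertext letter:
I(8): 8−16=-8≡18 → S
A(0): 0−16=-16≡10 → K
C(2): 2−16=-14≡12 → M
G(6): 6−16=-10≡16 → Q
P(15): 15−16=-1≡25 → Z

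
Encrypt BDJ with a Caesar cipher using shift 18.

TVB

B(1): 1+18=19 → T
D(3): 3+18=21 → V
J(9): 9+18=27≡1 → B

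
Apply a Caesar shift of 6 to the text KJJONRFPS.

K(10): 10+6=16 → Q
J(9): 9+6=15 → P
J(9): 9+6=15 → P
O(14): 14+6=20 → U
N(13): 13+6=19 → T
R(17): 17+6=23 → X
F(5): 5+6=11 → L
P(15): 15+6=21 → V
S(18): 18+6=24 → Y

QPPUTXLVY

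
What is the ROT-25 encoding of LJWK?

KIVJ

L(11): 11+25=36≡10 → K
J(9): 9+25=34≡8 → I
W(22): 22+25=47≡21 → V
K(10): 10+25=35≡9 → J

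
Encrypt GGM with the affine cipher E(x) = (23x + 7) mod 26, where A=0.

G(6): 23·6+7=145≡15 → P
G(6): 23·6+7=145≡15 → P
M(12): 23·12+7=283≡23 → X

PPX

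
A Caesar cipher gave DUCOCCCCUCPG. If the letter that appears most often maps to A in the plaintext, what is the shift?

The most frequent ciphertext letter is C (appears 6 times).
C is position 2; A is position 0.
Shift = 2.

2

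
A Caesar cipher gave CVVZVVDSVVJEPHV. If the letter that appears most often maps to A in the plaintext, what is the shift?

21

The most frequent ciphertext letter is V (appears 7 times).
V is position 21; A is position 0.
Shift = 21.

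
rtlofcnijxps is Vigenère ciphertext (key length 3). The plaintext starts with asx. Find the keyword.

rbo

Subtract each crib letter from the matching ciphertext letter (mod 26):
r(17)−a(0)=17 → r
t(19)−s(18)=1 → b
l(11)−x(23)=-12≡14 → o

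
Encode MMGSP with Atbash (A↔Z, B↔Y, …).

M(12) → N(13)
M(12) → N(13)
G(6) → T(19)
S(18) → H(7)
P(15) → K(10)

NNTHK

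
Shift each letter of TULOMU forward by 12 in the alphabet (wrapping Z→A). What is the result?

T(19): 19+12=31≡5 → F
U(20): 20+12=32≡6 → G
L(11): 11+12=23 → X
O(14): 14+12=26≡0 → A
M(12): 12+12=24 → Y
U(20): 20+12=32≡6 → G

FGXAYG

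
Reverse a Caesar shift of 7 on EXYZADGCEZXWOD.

E(4): 4−7=-3≡23 → X
X(23): 23−7=16 → Q
Y(24): 24−7=17 → R
Z(25): 25−7=18 → S
A(0): 0−7=-7≡19 → T
D(3): 3−7=-4≡22 → W
G(6): 6−7=-1≡25 → Z
C(2): 2−7=-5≡21 → V
E(4): 4−7=-3≡23 → X
Z(25): 25−7=18 → S
X(23): 23−7=16 → Q
W(22): 22−7=15 → P
O(14): 14−7=7 → H
D(3): 3−7=-4≡22 → W

XQRSTWZVXSQPHW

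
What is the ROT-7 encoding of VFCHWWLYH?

V(21): 21+7=28≡2 → C
F(5): 5+7=12 → M
C(2): 2+7=9 → J
H(7): 7+7=14 → O
W(22): 22+7=29≡3 → D
W(22): 22+7=29≡3 → D
L(11): 11+7=18 → S
Y(24): 24+7=31≡5 → F
H(7): 7+7=14 → O

CMJODDSFO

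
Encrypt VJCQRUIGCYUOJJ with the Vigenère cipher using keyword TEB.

Repeat the key across the message: TEBTEBTEBTEBTE
V(21)+T(19): 40≡14 → O
J(9)+E(4): 13 → N
C(2)+B(1): 3 → D
Q(16)+T(19): 35≡9 → J
R(17)+E(4): 21 → V
U(20)+B(1): 21 → V
I(8)+T(19): 27≡1 → B
G(6)+E(4): 10 → K
C(2)+B(1): 3 → D
Y(24)+T(19): 43≡17 → R
U(20)+E(4): 24 → Y
O(14)+B(1): 15 → P
J(9)+T(19): 28≡2 → C
J(9)+E(4): 13 → N

ONDJVVBKDRYPCN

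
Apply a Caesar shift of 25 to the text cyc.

bxb

c(2): 2+25=27≡1 → b
y(24): 24+25=49≡23 → x
c(2): 2+25=27≡1 → b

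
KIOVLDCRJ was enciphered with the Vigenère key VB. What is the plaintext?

Repeat the key across the ciphertext: VBVBVBVBV
K(10)−V(21): -11≡15 → P
I(8)−B(1): 7 → H
O(14)−V(21): -7≡19 → T
V(21)−B(1): 20 → U
L(11)−V(21): -10≡16 → Q
D(3)−B(1): 2 → C
C(2)−V(21): -19≡7 → H
R(17)−B(1): 16 → Q
J(9)−V(21): -12≡14 → O

PHTUQCHQO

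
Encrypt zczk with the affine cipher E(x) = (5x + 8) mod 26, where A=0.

dsdg

z(25): 5·25+8=133≡3 → d
c(2): 5·2+8=18 → s
z(25): 5·25+8=133≡3 → d
k(10): 5·10+8=58≡6 → g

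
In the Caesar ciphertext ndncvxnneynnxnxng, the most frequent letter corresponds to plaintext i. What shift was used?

The most frequent ciphertext letter is n (appears 8 times).
n is position 13; i is position 8.
Shift = 5.

5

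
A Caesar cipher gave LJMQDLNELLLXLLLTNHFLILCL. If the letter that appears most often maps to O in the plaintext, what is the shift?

23

The most frequent ciphertext letter is L (appears 11 times).
L is position 11; O is position 14.
Shift = -3≡23.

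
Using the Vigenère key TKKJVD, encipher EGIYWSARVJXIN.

Repeat the key across the message: TKKJVDTKKJVDT
E(4)+T(19): 23 → X
G(6)+K(10): 16 → Q
I(8)+K(10): 18 → S
Y(24)+J(9): 33≡7 → H
W(22)+V(21): 43≡17 → R
S(18)+D(3): 21 → V
A(0)+T(19): 19 → T
R(17)+K(10): 27≡1 → B
V(21)+K(10): 31≡5 → F
J(9)+J(9): 18 → S
X(23)+V(21): 44≡18 → S
I(8)+D(3): 11 → L
N(13)+T(19): 32≡6 → G

XQSHRVTBFSSLG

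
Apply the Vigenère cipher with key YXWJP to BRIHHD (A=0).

Repeat the key across the message: YXWJPY
B(1)+Y(24): 25 → Z
R(17)+X(23): 40≡14 → O
I(8)+W(22): 30≡4 → E
H(7)+J(9): 16 → Q
H(7)+P(15): 22 → W
D(3)+Y(24): 27≡1 → B

ZOEQWB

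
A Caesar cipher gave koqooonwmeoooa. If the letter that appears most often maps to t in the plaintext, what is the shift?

21

The most frequent ciphertext letter is o (appears 7 times).
o is position 14; t is position 19.
Shift = -5≡21.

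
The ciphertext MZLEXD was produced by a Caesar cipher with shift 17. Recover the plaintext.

VIUNGM

M(12): 12−17=-5≡21 → V
Z(25): 25−17=8 → I
L(11): 11−17=-6≡20 → U
E(4): 4−17=-13≡13 → N
X(23): 23−17=6 → G
D(3): 3−17=-14≡12 → M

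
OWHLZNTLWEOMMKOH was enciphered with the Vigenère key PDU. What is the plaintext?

ZTNWWTEICPLSXHUS

Repeat the key across the ciphertext: PDUPDUPDUPDUPDUP
O(14)−P(15): -1≡25 → Z
W(22)−D(3): 19 → T
H(7)−U(20): -13≡13 → N
L(11)−P(15): -4≡22 → W
Z(25)−D(3): 22 → W
N(13)−U(20): -7≡19 → T
T(19)−P(15): 4 → E
L(11)−D(3): 8 → I
W(22)−U(20): 2 → C
E(4)−P(15): -11≡15 → P
O(14)−D(3): 11 → L
M(12)−U(20): -8≡18 → S
M(12)−P(15): -3≡23 → X
K(10)−D(3): 7 → H
O(14)−U(20): -6≡20 → U
H(7)−P(15): -8≡18 → S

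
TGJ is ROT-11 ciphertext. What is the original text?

T(19): 19−11=8 → I
G(6): 6−11=-5≡21 → V
J(9): 9−11=-2≡24 → Y

IVY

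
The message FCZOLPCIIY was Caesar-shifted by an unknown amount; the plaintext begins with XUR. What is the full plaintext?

From the crib: F(5)−X(23)=-18≡8, so the shift is 8.
Subtract 8 from each ciphertext letter:
F(5): 5−8=-3≡23 → X
C(2): 2−8=-6≡20 → U
Z(25): 25−8=17 → R
O(14): 14−8=6 → G
L(11): 11−8=3 → D
P(15): 15−8=7 → H
C(2): 2−8=-6≡20 → U
I(8): 8−8=0 → A
I(8): 8−8=0 → A
Y(24): 24−8=16 → Q

XURGDHUAAQ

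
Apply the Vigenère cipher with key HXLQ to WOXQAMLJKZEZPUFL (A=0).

DLIGHJWZRWPPWRQB

Repeat the key across the message: HXLQHXLQHXLQHXLQ
W(22)+H(7): 29≡3 → D
O(14)+X(23): 37≡11 → L
X(23)+L(11): 34≡8 → I
Q(16)+Q(16): 32≡6 → G
A(0)+H(7): 7 → H
M(12)+X(23): 35≡9 → J
L(11)+L(11): 22 → W
J(9)+Q(16): 25 → Z
K(10)+H(7): 17 → R
Z(25)+X(23): 48≡22 → W
E(4)+L(11): 15 → P
Z(25)+Q(16): 41≡15 → P
P(15)+H(7): 22 → W
U(20)+X(23): 43≡17 → R
F(5)+L(11): 16 → Q
L(11)+Q(16): 27≡1 → B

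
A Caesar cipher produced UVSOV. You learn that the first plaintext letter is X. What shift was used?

23

From the crib: U(20)−X(23)=-3≡23, so the shift is 23.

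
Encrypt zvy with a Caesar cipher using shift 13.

z(25): 25+13=38≡12 → m
v(21): 21+13=34≡8 → i
y(24): 24+13=37≡11 → l

mil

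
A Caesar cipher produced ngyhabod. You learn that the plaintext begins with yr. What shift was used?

15

From the crib: n(13)−y(24)=-11≡15, so the shift is 15.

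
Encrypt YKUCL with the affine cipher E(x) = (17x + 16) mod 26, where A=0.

Y(24): 17·24+16=424≡8 → I
K(10): 17·10+16=186≡4 → E
U(20): 17·20+16=356≡18 → S
C(2): 17·2+16=50≡24 → Y
L(11): 17·11+16=203≡21 → V

IESYV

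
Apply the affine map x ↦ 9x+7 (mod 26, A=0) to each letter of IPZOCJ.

BMYDZK

I(8): 9·8+7=79≡1 → B
P(15): 9·15+7=142≡12 → M
Z(25): 9·25+7=232≡24 → Y
O(14): 9·14+7=133≡3 → D
C(2): 9·2+7=25 → Z
J(9): 9·9+7=88≡10 → K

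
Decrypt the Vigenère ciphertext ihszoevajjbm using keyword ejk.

eyivfurrzfsc

Repeat the key across the ciphertext: ejkejkejkejk
i(8)−e(4): 4 → e
h(7)−j(9): -2≡24 → y
s(18)−k(10): 8 → i
z(25)−e(4): 21 → v
o(14)−j(9): 5 → f
e(4)−k(10): -6≡20 → u
v(21)−e(4): 17 → r
a(0)−j(9): -9≡17 → r
j(9)−k(10): -1≡25 → z
j(9)−e(4): 5 → f
b(1)−j(9): -8≡18 → s
m(12)−k(10): 2 → c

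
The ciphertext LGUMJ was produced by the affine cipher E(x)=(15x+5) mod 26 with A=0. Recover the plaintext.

The inverse of 15 mod 26 is 7, since 15·7=105≡1. Apply D(y)=7·(y−5) mod 26:
L(11): 7·(11−5)=42≡16 → Q
G(6): 7·(6−5)=7 → H
U(20): 7·(20−5)=105≡1 → B
M(12): 7·(12−5)=49≡23 → X
J(9): 7·(9−5)=28≡2 → C

QHBXC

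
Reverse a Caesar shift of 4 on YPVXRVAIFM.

ULRTNRWEBI

Y(24): 24−4=20 → U
P(15): 15−4=11 → L
V(21): 21−4=17 → R
X(23): 23−4=19 → T
R(17): 17−4=13 → N
V(21): 21−4=17 → R
A(0): 0−4=-4≡22 → W
I(8): 8−4=4 → E
F(5): 5−4=1 → B
M(12): 12−4=8 → I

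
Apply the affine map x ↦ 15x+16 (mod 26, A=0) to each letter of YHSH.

MRAR

Y(24): 15·24+16=376≡12 → M
H(7): 15·7+16=121≡17 → R
S(18): 15·18+16=286≡0 → A
H(7): 15·7+16=121≡17 → R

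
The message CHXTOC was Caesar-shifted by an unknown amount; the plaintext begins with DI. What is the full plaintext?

From the crib: C(2)−D(3)=-1≡25, so the shift is 25.
Subtract 25 from each ciphertext letter:
C(2): 2−25=-23≡3 → D
H(7): 7−25=-18≡8 → I
X(23): 23−25=-2≡24 → Y
T(19): 19−25=-6≡20 → U
O(14): 14−25=-11≡15 → P
C(2): 2−25=-23≡3 → D

DIYUPD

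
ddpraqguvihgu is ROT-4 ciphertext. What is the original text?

zzlnwmcqredcq

d(3): 3−4=-1≡25 → z
d(3): 3−4=-1≡25 → z
p(15): 15−4=11 → l
r(17): 17−4=13 → n
a(0): 0−4=-4≡22 → w
q(16): 16−4=12 → m
g(6): 6−4=2 → c
u(20): 20−4=16 → q
v(21): 21−4=17 → r
i(8): 8−4=4 → e
h(7): 7−4=3 → d
g(6): 6−4=2 → c
u(20): 20−4=16 → q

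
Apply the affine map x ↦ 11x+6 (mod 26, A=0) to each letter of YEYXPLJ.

KYKZPXB

Y(24): 11·24+6=270≡10 → K
E(4): 11·4+6=50≡24 → Y
Y(24): 11·24+6=270≡10 → K
X(23): 11·23+6=259≡25 → Z
P(15): 11·15+6=171≡15 → P
L(11): 11·11+6=127≡23 → X
J(9): 11·9+6=105≡1 → B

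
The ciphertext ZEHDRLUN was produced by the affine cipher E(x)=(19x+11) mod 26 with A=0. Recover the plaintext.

YBIQOAVW

The inverse of 19 mod 26 is 11, since 19·11=209≡1. Apply D(y)=11·(y−11) mod 26:
Z(25): 11·(25−11)=154≡24 → Y
E(4): 11·(4−11)=-77≡1 → B
H(7): 11·(7−11)=-44≡8 → I
D(3): 11·(3−11)=-88≡16 → Q
R(17): 11·(17−11)=66≡14 → O
L(11): 11·(11−11)=0 → A
U(20): 11·(20−11)=99≡21 → V
N(13): 11·(13−11)=22 → W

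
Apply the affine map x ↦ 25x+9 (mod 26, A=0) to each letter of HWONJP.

CNVWAU

H(7): 25·7+9=184≡2 → C
W(22): 25·22+9=559≡13 → N
O(14): 25·14+9=359≡21 → V
N(13): 25·13+9=334≡22 → W
J(9): 25·9+9=234≡0 → A
P(15): 25·15+9=384≡20 → U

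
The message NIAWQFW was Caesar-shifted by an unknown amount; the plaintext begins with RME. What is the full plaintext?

RMEAUJA

From the crib: N(13)−R(17)=-4≡22, so the shift is 22.
Subtract 22 from each ciphertext letter:
N(13): 13−22=-9≡17 → R
I(8): 8−22=-14≡12 → M
A(0): 0−22=-22≡4 → E
W(22): 22−22=0 → A
Q(16): 16−22=-6≡20 → U
F(5): 5−22=-17≡9 → J
W(22): 22−22=0 → A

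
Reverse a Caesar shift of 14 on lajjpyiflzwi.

xmvvbkurxliu

l(11): 11−14=-3≡23 → x
a(0): 0−14=-14≡12 → m
j(9): 9−14=-5≡21 → v
j(9): 9−14=-5≡21 → v
p(15): 15−14=1 → b
y(24): 24−14=10 → k
i(8): 8−14=-6≡20 → u
f(5): 5−14=-9≡17 → r
l(11): 11−14=-3≡23 → x
z(25): 25−14=11 → l
w(22): 22−14=8 → i
i(8): 8−14=-6≡20 → u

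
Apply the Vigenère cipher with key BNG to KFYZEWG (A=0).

LSEARCH

Repeat the key across the message: BNGBNGB
K(10)+B(1): 11 → L
F(5)+N(13): 18 → S
Y(24)+G(6): 30≡4 → E
Z(25)+B(1): 26≡0 → A
E(4)+N(13): 17 → R
W(22)+G(6): 28≡2 → C
G(6)+B(1): 7 → H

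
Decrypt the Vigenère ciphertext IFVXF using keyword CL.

GUTMD

Repeat the key across the ciphertext: CLCLC
I(8)−C(2): 6 → G
F(5)−L(11): -6≡20 → U
V(21)−C(2): 19 → T
X(23)−L(11): 12 → M
F(5)−C(2): 3 → D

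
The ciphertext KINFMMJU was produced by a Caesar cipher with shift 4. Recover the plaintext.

GEJBIIFQ

K(10): 10−4=6 → G
I(8): 8−4=4 → E
N(13): 13−4=9 → J
F(5): 5−4=1 → B
M(12): 12−4=8 → I
M(12): 12−4=8 → I
J(9): 9−4=5 → F
U(20): 20−4=16 → Q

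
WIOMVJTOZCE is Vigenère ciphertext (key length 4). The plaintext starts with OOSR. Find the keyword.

Subtract each crib letter from the matching ciphertext letter (mod 26):
W(22)−O(14)=8 → I
I(8)−O(14)=-6≡20 → U
O(14)−S(18)=-4≡22 → W
M(12)−R(17)=-5≡21 → V

IUWV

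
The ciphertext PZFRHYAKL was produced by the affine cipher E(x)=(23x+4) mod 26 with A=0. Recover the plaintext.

FTRNZCKYP

The inverse of 23 mod 26 is 17, since 23·17=391≡1. Apply D(y)=17·(y−4) mod 26:
P(15): 17·(15−4)=187≡5 → F
Z(25): 17·(25−4)=357≡19 → T
F(5): 17·(5−4)=17 → R
R(17): 17·(17−4)=221≡13 → N
H(7): 17·(7−4)=51≡25 → Z
Y(24): 17·(24−4)=340≡2 → C
A(0): 17·(0−4)=-68≡10 → K
K(10): 17·(10−4)=102≡24 → Y
L(11): 17·(11−4)=119≡15 → P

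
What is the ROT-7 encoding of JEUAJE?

QLBHQL

J(9): 9+7=16 → Q
E(4): 4+7=11 → L
U(20): 20+7=27≡1 → B
A(0): 0+7=7 → H
J(9): 9+7=16 → Q
E(4): 4+7=11 → L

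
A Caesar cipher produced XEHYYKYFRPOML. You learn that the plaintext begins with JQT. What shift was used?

14

From the crib: X(23)−J(9)=14, so the shift is 14.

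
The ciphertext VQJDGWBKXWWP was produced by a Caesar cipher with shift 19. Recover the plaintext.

V(21): 21−19=2 → C
Q(16): 16−19=-3≡23 → X
J(9): 9−19=-10≡16 → Q
D(3): 3−19=-16≡10 → K
G(6): 6−19=-13≡13 → N
W(22): 22−19=3 → D
B(1): 1−19=-18≡8 → I
K(10): 10−19=-9≡17 → R
X(23): 23−19=4 → E
W(22): 22−19=3 → D
W(22): 22−19=3 → D
P(15): 15−19=-4≡22 → W

CXQKNDIREDDW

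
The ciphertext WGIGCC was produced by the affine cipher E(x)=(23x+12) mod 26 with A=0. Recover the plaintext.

OCKCMM

The inverse of 23 mod 26 is 17, since 23·17=391≡1. Apply D(y)=17·(y−12) mod 26:
W(22): 17·(22−12)=170≡14 → O
G(6): 17·(6−12)=-102≡2 → C
I(8): 17·(8−12)=-68≡10 → K
G(6): 17·(6−12)=-102≡2 → C
C(2): 17·(2−12)=-170≡12 → M
C(2): 17·(2−12)=-170≡12 → M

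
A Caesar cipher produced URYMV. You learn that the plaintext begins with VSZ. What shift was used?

25

From the crib: U(20)−V(21)=-1≡25, so the shift is 25.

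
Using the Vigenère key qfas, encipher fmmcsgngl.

Repeat the key across the message: qfasqfasq
f(5)+q(16): 21 → v
m(12)+f(5): 17 → r
m(12)+a(0): 12 → m
c(2)+s(18): 20 → u
s(18)+q(16): 34≡8 → i
g(6)+f(5): 11 → l
n(13)+a(0): 13 → n
g(6)+s(18): 24 → y
l(11)+q(16): 27≡1 → b

vrmuilnyb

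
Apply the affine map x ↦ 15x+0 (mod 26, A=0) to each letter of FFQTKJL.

XXGZUFJ

F(5): 15·5+0=75≡23 → X
F(5): 15·5+0=75≡23 → X
Q(16): 15·16+0=240≡6 → G
T(19): 15·19+0=285≡25 → Z
K(10): 15·10+0=150≡20 → U
J(9): 15·9+0=135≡5 → F
L(11): 15·11+0=165≡9 → J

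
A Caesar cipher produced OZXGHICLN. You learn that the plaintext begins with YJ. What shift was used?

16

From the crib: O(14)−Y(24)=-10≡16, so the shift is 16.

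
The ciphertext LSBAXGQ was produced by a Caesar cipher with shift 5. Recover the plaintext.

L(11): 11−5=6 → G
S(18): 18−5=13 → N
B(1): 1−5=-4≡22 → W
A(0): 0−5=-5≡21 → V
X(23): 23−5=18 → S
G(6): 6−5=1 → B
Q(16): 16−5=11 → L

GNWVSBL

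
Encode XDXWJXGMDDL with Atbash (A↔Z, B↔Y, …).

X(23) → C(2)
D(3) → W(22)
X(23) → C(2)
W(22) → D(3)
J(9) → Q(16)
X(23) → C(2)
G(6) → T(19)
M(12) → N(13)
D(3) → W(22)
D(3) → W(22)
L(11) → O(14)

CWCDQCTNWWO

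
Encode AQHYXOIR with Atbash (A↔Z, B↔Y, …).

ZJSBCLRI

A(0) → Z(25)
Q(16) → J(9)
H(7) → S(18)
Y(24) → B(1)
X(23) → C(2)
O(14) → L(11)
I(8) → R(17)
R(17) → I(8)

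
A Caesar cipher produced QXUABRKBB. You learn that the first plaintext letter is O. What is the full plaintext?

From the crib: Q(16)−O(14)=2, so the shift is 2.
Subtract 2 from each ciphertext letter:
Q(16): 16−2=14 → O
X(23): 23−2=21 → V
U(20): 20−2=18 → S
A(0): 0−2=-2≡24 → Y
B(1): 1−2=-1≡25 → Z
R(17): 17−2=15 → P
K(10): 10−2=8 → I
B(1): 1−2=-1≡25 → Z
B(1): 1−2=-1≡25 → Z

OVSYZPIZZ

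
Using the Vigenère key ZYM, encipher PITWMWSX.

Repeat the key across the message: ZYMZYMZY
P(15)+Z(25): 40≡14 → O
I(8)+Y(24): 32≡6 → G
T(19)+M(12): 31≡5 → F
W(22)+Z(25): 47≡21 → V
M(12)+Y(24): 36≡10 → K
W(22)+M(12): 34≡8 → I
S(18)+Z(25): 43≡17 → R
X(23)+Y(24): 47≡21 → V

OGFVKIRV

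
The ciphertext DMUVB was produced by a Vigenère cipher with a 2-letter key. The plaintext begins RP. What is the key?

MX

Subtract each crib letter from the matching ciphertext letter (mod 26):
D(3)−R(17)=-14≡12 → M
M(12)−P(15)=-3≡23 → X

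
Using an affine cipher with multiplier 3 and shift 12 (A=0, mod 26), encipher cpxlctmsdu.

sfdtsrwovu

c(2): 3·2+12=18 → s
p(15): 3·15+12=57≡5 → f
x(23): 3·23+12=81≡3 → d
l(11): 3·11+12=45≡19 → t
c(2): 3·2+12=18 → s
t(19): 3·19+12=69≡17 → r
m(12): 3·12+12=48≡22 → w
s(18): 3·18+12=66≡14 → o
d(3): 3·3+12=21 → v
u(20): 3·20+12=72≡20 → u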